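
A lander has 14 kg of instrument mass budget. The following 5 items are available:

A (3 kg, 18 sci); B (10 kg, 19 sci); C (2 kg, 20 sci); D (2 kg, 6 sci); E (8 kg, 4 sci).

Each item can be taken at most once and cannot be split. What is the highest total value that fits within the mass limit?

45 sci

Check high-value combinations within 14 kg:
- B+C+D: mass 10+2+2=14, value 19+20+6=45
- A+C+D: mass 3+2+2=7, value 18+20+6=44
- A+C+E: mass 3+2+8=13, value 18+20+4=42
- B+C: mass 10+2=12, value 19+20=39
- A+C: mass 3+2=5, value 18+20=38
Best: 45 sci.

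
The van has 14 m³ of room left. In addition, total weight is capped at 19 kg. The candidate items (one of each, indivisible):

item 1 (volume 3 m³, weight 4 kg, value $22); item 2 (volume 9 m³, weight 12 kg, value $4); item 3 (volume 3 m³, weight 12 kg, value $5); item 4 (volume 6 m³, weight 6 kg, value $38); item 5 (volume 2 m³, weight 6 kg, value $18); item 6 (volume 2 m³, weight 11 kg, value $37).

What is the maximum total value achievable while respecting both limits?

Feasible sets respecting both limits:
- item 1+item 4+item 5: volume 11, weight 16, value 78
- item 4+item 6: volume 8, weight 17, value 75
- item 1+item 4: volume 9, weight 10, value 60
Best: $78.

$78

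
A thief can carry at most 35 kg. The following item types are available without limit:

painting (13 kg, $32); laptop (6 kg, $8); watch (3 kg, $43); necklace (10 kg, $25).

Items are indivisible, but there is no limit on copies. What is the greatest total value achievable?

$473

Best value-per-unit is watch at 43/3, and filling with it alone uses weight 11×3=33. No mix of the others beats 11×43 = 473.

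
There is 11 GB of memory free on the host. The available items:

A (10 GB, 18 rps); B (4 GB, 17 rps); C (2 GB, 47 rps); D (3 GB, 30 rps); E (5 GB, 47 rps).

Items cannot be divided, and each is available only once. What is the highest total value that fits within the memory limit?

Check high-value combinations within 11 GB:
- C+D+E: memory 2+3+5=10, value 47+30+47=124
- B+C+E: memory 4+2+5=11, value 17+47+47=111
- C+E: memory 2+5=7, value 47+47=94
- B+C+D: memory 4+2+3=9, value 17+47+30=94
Best: 124 rps.

124 rps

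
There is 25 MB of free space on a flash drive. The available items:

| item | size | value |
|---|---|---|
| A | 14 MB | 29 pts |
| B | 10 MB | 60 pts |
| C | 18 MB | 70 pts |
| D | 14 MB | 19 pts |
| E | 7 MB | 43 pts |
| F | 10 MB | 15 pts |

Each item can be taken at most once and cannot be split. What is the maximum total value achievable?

113 pts

Check high-value combinations within 25 MB:
- C+E: size 18+7=25, value 70+43=113
- B+E: size 10+7=17, value 60+43=103
- A+B: size 14+10=24, value 29+60=89
- B+D: size 10+14=24, value 60+19=79
Best: 113 pts.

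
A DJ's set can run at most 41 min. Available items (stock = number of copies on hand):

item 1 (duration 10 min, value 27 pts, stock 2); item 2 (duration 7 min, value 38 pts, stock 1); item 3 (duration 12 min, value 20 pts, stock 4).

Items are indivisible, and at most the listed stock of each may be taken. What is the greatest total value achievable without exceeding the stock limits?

112 pts

Top feasible selections:
- 2×item 1 + 1×item 2 + 1×item 3: duration 39, value 112
- 1×item 1 + 1×item 2 + 2×item 3: duration 41, value 105
- 2×item 1 + 1×item 2: duration 27, value 92
Best: 112 pts.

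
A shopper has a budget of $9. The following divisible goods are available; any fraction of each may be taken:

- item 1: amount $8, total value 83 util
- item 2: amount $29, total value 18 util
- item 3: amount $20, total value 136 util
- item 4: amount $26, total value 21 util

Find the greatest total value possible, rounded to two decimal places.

Take in order of value per unit:
- item 1 (83/8 per unit): all 8 → value 83, running total 83.00
- item 3 (136/20 per unit): 1 of 20 → value 1×136/20 = 6.8000, running total 89.80
Total 89.80.

89.80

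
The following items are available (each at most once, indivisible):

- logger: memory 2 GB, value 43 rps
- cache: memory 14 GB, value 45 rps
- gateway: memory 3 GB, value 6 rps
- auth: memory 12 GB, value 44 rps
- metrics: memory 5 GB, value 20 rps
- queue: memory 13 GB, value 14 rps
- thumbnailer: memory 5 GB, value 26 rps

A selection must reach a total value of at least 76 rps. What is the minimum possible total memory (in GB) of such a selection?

Subsets with value ≥ 76, sorted by total memory:
- logger+metrics+thumbnailer: memory 12, value 89
- logger+auth: memory 14, value 87
Minimum memory: 12 GB.

12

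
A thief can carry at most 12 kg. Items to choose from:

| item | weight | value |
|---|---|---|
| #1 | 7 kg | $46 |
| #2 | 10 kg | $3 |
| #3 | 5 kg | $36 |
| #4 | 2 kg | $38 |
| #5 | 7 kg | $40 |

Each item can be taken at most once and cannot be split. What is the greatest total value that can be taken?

Check high-value combinations within 12 kg:
- #1+#4: weight 7+2=9, value 46+38=84
- #1+#3: weight 7+5=12, value 46+36=82
- #4+#5: weight 2+7=9, value 38+40=78
Best: $84.

$84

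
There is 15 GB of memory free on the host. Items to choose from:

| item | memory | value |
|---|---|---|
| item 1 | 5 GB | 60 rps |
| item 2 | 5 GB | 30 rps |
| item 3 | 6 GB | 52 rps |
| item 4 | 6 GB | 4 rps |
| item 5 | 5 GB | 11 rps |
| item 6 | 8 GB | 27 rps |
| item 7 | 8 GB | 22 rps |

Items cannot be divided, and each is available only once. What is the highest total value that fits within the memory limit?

112 rps

This is a 0/1 knapsack; check combinations near the capacity.
- item 1+item 3: memory 5+6=11, value 60+52=112
- item 1+item 2+item 5: memory 5+5+5=15, value 60+30+11=101
- item 1+item 2: memory 5+5=10, value 60+30=90
- item 1+item 6: memory 5+8=13, value 60+27=87
- item 2+item 3: memory 5+6=11, value 30+52=82
Best: 112 rps.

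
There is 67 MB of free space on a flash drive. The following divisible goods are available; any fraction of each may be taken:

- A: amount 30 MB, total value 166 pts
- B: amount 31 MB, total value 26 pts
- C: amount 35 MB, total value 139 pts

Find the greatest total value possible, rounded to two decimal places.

306.68

Take in order of value per unit:
- A (166/30 per unit): all 30 → value 166, running total 166.00
- C (139/35 per unit): all 35 → value 139, running total 305.00
- B (26/31 per unit): 2 of 31 → value 2×26/31 = 1.6774, running total 306.68
Total 306.68.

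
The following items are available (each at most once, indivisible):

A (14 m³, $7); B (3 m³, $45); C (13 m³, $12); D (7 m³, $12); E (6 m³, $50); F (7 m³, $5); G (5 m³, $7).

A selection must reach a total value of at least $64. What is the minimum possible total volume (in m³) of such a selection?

9

Subsets with value ≥ 64, sorted by total volume:
- B+E: volume 9, value 95
- B+E+G: volume 14, value 102
- B+D+G: volume 15, value 64
Minimum volume: 9 m³.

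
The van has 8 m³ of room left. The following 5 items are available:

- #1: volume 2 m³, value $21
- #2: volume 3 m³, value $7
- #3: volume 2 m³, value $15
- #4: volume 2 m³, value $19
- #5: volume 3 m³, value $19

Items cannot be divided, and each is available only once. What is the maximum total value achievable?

This is a 0/1 knapsack; check combinations near the capacity.
- #1+#4+#5: volume 2+2+3=7, value 21+19+19=59
- #1+#3+#4: volume 2+2+2=6, value 21+15+19=55
- #1+#3+#5: volume 2+2+3=7, value 21+15+19=55
- #3+#4+#5: volume 2+2+3=7, value 15+19+19=53
- #1+#2+#4: volume 2+3+2=7, value 21+7+19=47
Best: $59.

$59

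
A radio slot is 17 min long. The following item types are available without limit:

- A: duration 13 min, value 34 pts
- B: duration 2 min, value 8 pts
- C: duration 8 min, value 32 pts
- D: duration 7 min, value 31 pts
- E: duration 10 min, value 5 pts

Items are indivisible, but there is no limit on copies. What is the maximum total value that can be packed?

Best value-per-unit is D at 31/7; filling with it alone gives 2×31 = 62.
Optimal mix: 5×B + 1×D → duration 17, value 71.

71 pts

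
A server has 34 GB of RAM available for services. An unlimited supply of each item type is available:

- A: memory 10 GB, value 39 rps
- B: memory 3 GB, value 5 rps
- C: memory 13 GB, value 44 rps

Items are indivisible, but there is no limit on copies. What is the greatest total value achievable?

Best value-per-unit is A at 39/10; filling with it alone gives 3×39 = 117.
Optimal mix: 3×A + 1×B → memory 33, value 122.

122 rps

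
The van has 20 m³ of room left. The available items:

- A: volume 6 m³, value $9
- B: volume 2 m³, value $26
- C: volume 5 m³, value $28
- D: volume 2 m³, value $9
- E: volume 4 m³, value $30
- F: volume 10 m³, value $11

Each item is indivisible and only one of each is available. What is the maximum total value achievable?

Check high-value combinations within 20 m³:
- A+B+C+D+E: volume 6+2+5+2+4=19, value 9+26+28+9+30=102
- B+C+D+E: volume 2+5+2+4=13, value 26+28+9+30=93
- A+B+C+E: volume 6+2+5+4=17, value 9+26+28+30=93
Best: $102.

$102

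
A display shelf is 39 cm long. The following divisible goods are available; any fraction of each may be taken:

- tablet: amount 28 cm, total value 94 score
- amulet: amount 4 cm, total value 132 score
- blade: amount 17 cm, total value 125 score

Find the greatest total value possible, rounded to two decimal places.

317.43

Take in order of value per unit:
- amulet (132/4 per unit): all 4 → value 132, running total 132.00
- blade (125/17 per unit): all 17 → value 125, running total 257.00
- tablet (94/28 per unit): 18 of 28 → value 18×94/28 = 60.4286, running total 317.43
Total 317.43.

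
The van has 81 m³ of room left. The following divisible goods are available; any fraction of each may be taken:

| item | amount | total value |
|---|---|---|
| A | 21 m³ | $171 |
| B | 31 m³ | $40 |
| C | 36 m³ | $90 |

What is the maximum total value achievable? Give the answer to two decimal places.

Take in order of value per unit:
- A (171/21 per unit): all 21 → value 171, running total 171.00
- C (90/36 per unit): all 36 → value 90, running total 261.00
- B (40/31 per unit): 24 of 31 → value 24×40/31 = 30.9677, running total 291.97
Total 291.97.

291.97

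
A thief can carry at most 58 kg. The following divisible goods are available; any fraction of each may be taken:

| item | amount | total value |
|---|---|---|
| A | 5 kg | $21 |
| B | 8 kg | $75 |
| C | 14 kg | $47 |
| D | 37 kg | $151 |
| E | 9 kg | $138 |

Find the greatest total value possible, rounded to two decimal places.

Take in order of value per unit:
- E (138/9 per unit): all 9 → value 138, running total 138.00
- B (75/8 per unit): all 8 → value 75, running total 213.00
- A (21/5 per unit): all 5 → value 21, running total 234.00
- D (151/37 per unit): 36 of 37 → value 36×151/37 = 146.9189, running total 380.92
Total 380.92.

380.92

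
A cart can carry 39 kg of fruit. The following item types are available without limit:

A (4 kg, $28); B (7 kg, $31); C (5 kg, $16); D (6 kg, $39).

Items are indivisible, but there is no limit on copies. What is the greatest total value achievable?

Best value-per-unit is A at 28/4; filling with it alone gives 9×28 = 252.
Optimal mix: 8×A + 1×D → weight 38, value 263.

$263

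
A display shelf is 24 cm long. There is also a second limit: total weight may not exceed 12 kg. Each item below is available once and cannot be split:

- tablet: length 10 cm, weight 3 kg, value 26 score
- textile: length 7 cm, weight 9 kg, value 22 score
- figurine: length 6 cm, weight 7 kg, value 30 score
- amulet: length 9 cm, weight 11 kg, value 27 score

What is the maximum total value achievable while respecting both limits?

Feasible sets respecting both limits:
- tablet+figurine: length 16, weight 10, value 56
- tablet+textile: length 17, weight 12, value 48
- figurine: length 6, weight 7, value 30
Best: 56 score.

56 score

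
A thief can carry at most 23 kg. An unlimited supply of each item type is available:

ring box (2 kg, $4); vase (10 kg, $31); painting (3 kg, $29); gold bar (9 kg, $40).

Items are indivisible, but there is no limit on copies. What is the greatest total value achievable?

Best value-per-unit is painting at 29/3; filling with it alone gives 7×29 = 203.
Optimal mix: 1×ring box + 7×painting → weight 23, value 207.

$207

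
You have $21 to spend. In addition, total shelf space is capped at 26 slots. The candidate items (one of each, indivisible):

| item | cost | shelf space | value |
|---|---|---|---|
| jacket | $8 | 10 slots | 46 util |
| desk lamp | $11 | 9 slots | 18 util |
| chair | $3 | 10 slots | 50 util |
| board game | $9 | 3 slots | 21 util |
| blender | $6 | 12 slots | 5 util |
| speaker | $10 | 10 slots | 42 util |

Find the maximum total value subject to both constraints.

Feasible sets respecting both limits:
- jacket+chair+board game: cost 20, shelf space 23, value 117
- jacket+chair: cost 11, shelf space 20, value 96
- chair+speaker: cost 13, shelf space 20, value 92
Best: 117 util.

117 util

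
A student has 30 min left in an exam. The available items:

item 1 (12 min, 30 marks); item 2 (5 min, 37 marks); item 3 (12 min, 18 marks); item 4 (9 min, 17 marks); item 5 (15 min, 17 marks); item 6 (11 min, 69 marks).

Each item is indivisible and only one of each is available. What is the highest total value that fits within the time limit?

136 marks

This is a 0/1 knapsack; check combinations near the capacity.
- item 1+item 2+item 6: time 12+5+11=28, value 30+37+69=136
- item 2+item 3+item 6: time 5+12+11=28, value 37+18+69=124
- item 2+item 4+item 6: time 5+9+11=25, value 37+17+69=123
- item 2+item 6: time 5+11=16, value 37+69=106
Best: 136 marks.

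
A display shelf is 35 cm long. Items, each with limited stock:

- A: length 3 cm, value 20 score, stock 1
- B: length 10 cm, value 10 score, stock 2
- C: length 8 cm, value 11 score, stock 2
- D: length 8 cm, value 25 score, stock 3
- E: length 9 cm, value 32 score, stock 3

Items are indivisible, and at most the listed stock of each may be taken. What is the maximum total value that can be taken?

Best selections within length 35 and stock limits:
- 1×D + 3×E: length 35, value 121
- 1×A + 3×E: length 30, value 116
Best: 121 score.

121 score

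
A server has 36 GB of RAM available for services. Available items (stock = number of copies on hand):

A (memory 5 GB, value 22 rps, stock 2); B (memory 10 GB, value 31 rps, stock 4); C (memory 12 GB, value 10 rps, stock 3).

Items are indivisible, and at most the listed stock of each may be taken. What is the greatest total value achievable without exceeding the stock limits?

115 rps

Top feasible selections:
- 1×A + 3×B: memory 35, value 115
- 2×A + 2×B: memory 30, value 106
- 3×B: memory 30, value 93
- 2×A + 1×B + 1×C: memory 32, value 85
Best: 115 rps.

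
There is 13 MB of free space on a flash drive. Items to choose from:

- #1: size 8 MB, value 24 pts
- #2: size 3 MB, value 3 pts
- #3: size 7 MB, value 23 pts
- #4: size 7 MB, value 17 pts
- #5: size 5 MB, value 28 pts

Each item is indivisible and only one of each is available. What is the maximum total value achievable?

Check high-value combinations within 13 MB:
- #1+#5: size 8+5=13, value 24+28=52
- #3+#5: size 7+5=12, value 23+28=51
- #4+#5: size 7+5=12, value 17+28=45
- #2+#5: size 3+5=8, value 3+28=31
- #5: size 5, value 28
Best: 52 pts.

52 pts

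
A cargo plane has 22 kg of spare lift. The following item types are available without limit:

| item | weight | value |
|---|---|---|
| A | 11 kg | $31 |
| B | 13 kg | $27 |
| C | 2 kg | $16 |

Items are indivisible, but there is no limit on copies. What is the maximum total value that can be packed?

Best value-per-unit is C at 16/2, and filling with it alone uses weight 11×2=22. No mix of the others beats 11×16 = 176.

$176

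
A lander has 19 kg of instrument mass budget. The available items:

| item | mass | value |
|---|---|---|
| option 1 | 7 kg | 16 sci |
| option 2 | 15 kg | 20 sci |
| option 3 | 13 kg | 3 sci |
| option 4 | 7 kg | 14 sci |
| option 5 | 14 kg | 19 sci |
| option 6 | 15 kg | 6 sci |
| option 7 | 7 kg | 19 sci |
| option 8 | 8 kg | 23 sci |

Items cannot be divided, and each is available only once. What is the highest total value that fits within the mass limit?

42 sci

This is a 0/1 knapsack; check combinations near the capacity.
- option 7+option 8: mass 7+8=15, value 19+23=42
- option 1+option 8: mass 7+8=15, value 16+23=39
- option 4+option 8: mass 7+8=15, value 14+23=37
- option 1+option 7: mass 7+7=14, value 16+19=35
- option 4+option 7: mass 7+7=14, value 14+19=33
Best: 42 sci.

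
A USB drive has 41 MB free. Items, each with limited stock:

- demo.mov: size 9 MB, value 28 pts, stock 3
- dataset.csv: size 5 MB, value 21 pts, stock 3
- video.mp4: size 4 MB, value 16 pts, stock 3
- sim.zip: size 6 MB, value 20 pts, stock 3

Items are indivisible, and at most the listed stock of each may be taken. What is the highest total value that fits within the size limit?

Best selections within size 41 and stock limits:
- 3×dataset.csv + 2×video.mp4 + 3×sim.zip: size 41, value 155
- 3×dataset.csv + 3×video.mp4 + 2×sim.zip: size 39, value 151
- 2×demo.mov + 3×dataset.csv + 2×video.mp4: size 41, value 151
Best: 155 pts.

155 pts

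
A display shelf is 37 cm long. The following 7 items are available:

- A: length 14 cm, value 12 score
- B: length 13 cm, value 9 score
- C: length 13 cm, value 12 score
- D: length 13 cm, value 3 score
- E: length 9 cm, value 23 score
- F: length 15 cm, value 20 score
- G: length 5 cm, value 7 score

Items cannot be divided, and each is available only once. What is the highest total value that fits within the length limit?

55 score

This is a 0/1 knapsack; check combinations near the capacity.
- C+E+F: length 13+9+15=37, value 12+23+20=55
- B+E+F: length 13+9+15=37, value 9+23+20=52
- E+F+G: length 9+15+5=29, value 23+20+7=50
- A+C+E: length 14+13+9=36, value 12+12+23=47
Best: 55 score.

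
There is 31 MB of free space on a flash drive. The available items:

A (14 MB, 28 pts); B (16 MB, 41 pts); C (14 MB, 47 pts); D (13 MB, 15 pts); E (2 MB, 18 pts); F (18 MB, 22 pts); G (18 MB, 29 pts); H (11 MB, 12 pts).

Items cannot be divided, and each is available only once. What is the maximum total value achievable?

93 pts

This is a 0/1 knapsack; check combinations near the capacity.
- A+C+E: size 14+14+2=30, value 28+47+18=93
- B+C: size 16+14=30, value 41+47=88
- C+D+E: size 14+13+2=29, value 47+15+18=80
- C+E+H: size 14+2+11=27, value 47+18+12=77
- A+C: size 14+14=28, value 28+47=75
Best: 93 pts.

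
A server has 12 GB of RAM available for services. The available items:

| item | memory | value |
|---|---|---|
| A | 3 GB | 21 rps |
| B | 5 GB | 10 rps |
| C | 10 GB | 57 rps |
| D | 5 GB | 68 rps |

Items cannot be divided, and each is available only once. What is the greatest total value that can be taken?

Check high-value combinations within 12 GB:
- A+D: memory 3+5=8, value 21+68=89
- B+D: memory 5+5=10, value 10+68=78
- D: memory 5, value 68
- C: memory 10, value 57
- A+B: memory 3+5=8, value 21+10=31
Best: 89 rps.

89 rps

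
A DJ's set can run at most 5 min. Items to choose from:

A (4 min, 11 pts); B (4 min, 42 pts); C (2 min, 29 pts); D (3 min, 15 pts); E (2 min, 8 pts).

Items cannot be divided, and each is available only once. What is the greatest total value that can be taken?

Check high-value combinations within 5 min:
- C+D: duration 2+3=5, value 29+15=44
- B: duration 4, value 42
- C+E: duration 2+2=4, value 29+8=37
- C: duration 2, value 29
Best: 44 pts.

44 pts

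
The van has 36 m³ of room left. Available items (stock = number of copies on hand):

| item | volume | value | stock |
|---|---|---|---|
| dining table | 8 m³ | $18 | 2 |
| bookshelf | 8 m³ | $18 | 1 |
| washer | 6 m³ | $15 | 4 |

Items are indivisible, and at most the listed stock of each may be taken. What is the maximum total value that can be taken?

$84

Best selections within volume 36 and stock limits:
- 2×dining table + 1×bookshelf + 2×washer: volume 36, value 84
- 1×dining table + 1×bookshelf + 3×washer: volume 34, value 81
- 2×dining table + 3×washer: volume 34, value 81
- 1×bookshelf + 4×washer: volume 32, value 78
Best: $84.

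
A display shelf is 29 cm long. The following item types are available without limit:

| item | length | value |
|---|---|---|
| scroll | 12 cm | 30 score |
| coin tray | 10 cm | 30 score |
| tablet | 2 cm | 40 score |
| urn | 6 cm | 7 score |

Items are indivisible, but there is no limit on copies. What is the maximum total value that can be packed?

Best value-per-unit is tablet at 40/2, and filling with it alone uses length 14×2=28. No mix of the others beats 14×40 = 560.

560 score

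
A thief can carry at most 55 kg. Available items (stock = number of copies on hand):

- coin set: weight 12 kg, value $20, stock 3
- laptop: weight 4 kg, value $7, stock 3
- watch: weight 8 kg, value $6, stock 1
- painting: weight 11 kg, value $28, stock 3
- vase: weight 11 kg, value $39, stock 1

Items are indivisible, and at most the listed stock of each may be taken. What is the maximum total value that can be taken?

$137

Top feasible selections:
- 2×laptop + 3×painting + 1×vase: weight 52, value 137
- 1×laptop + 3×painting + 1×vase: weight 48, value 130
- 1×watch + 3×painting + 1×vase: weight 52, value 129
- 1×coin set + 2×laptop + 2×painting + 1×vase: weight 53, value 129
Best: $137.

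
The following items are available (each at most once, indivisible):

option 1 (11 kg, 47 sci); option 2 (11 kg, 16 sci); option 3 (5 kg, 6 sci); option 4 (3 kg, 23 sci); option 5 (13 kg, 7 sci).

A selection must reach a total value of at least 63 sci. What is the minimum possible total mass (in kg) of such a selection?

14

Subsets with value ≥ 63, sorted by total mass:
- option 1+option 4: mass 14, value 70
- option 1+option 3+option 4: mass 19, value 76
- option 1+option 2: mass 22, value 63
- option 1+option 2+option 4: mass 25, value 86
Minimum mass: 14 kg.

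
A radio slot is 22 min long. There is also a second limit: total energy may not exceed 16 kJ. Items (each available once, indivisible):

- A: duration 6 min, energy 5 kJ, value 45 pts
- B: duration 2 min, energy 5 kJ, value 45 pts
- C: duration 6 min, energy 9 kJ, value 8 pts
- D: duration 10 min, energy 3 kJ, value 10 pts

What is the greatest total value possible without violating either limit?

100 pts

Feasible sets respecting both limits:
- A+B+D: duration 18, energy 13, value 100
- A+B: duration 8, energy 10, value 90
- A+D: duration 16, energy 8, value 55
Best: 100 pts.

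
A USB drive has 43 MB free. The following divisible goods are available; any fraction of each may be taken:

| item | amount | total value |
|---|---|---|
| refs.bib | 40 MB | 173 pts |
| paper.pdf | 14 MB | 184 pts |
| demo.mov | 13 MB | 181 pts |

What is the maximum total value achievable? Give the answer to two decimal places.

Take in order of value per unit:
- demo.mov (181/13 per unit): all 13 → value 181, running total 181.00
- paper.pdf (184/14 per unit): all 14 → value 184, running total 365.00
- refs.bib (173/40 per unit): 16 of 40 → value 16×173/40 = 69.2000, running total 434.20
Total 434.20.

434.20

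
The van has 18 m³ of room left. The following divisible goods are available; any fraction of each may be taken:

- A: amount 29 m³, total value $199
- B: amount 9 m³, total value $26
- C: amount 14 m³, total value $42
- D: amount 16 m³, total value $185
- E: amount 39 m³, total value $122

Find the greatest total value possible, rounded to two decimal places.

Take in order of value per unit:
- D (185/16 per unit): all 16 → value 185, running total 185.00
- A (199/29 per unit): 2 of 29 → value 2×199/29 = 13.7241, running total 198.72
Total 198.72.

198.72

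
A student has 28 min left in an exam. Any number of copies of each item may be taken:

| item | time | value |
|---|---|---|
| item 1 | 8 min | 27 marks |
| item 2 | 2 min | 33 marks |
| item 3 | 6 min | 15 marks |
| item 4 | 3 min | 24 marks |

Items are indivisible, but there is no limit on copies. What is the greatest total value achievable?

Best value-per-unit is item 2 at 33/2, and filling with it alone uses time 14×2=28. No mix of the others beats 14×33 = 462.

462 marks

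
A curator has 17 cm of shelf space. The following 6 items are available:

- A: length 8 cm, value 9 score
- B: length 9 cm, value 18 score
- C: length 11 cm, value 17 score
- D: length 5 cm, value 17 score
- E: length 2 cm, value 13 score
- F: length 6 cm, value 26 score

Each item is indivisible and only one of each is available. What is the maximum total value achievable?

57 score

Check high-value combinations within 17 cm:
- B+E+F: length 9+2+6=17, value 18+13+26=57
- D+E+F: length 5+2+6=13, value 17+13+26=56
- B+D+E: length 9+5+2=16, value 18+17+13=48
- A+E+F: length 8+2+6=16, value 9+13+26=48
Best: 57 score.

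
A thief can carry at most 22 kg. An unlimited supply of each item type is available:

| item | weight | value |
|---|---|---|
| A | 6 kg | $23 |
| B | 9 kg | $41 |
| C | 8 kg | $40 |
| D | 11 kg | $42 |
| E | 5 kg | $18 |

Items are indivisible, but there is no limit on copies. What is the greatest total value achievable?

Best value-per-unit is C at 40/8; filling with it alone gives 2×40 = 80.
Optimal mix: 1×A + 2×C → weight 22, value 103.

$103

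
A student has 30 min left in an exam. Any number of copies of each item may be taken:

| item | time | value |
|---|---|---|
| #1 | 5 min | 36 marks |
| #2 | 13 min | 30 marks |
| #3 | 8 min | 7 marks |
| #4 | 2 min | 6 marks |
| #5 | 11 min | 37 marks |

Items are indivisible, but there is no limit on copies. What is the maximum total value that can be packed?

Best value-per-unit is #1 at 36/5, and filling with it alone uses time 6×5=30. No mix of the others beats 6×36 = 216.

216 marks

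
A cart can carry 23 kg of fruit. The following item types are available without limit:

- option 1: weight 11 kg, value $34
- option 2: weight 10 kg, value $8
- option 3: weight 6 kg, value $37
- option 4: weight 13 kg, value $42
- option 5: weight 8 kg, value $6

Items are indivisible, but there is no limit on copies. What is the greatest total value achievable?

Best value-per-unit is option 3 at 37/6, and filling with it alone uses weight 3×6=18. No mix of the others beats 3×37 = 111.

$111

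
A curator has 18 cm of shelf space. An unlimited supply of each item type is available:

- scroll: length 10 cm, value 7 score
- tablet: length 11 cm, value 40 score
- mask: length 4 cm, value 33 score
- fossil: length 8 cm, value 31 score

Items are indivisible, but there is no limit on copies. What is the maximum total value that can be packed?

Best value-per-unit is mask at 33/4, and filling with it alone uses length 4×4=16. No mix of the others beats 4×33 = 132.

132 score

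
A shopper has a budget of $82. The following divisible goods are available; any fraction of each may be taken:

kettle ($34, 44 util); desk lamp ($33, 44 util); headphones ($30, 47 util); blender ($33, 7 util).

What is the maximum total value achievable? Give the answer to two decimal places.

Take in order of value per unit:
- headphones (47/30 per unit): all 30 → value 47, running total 47.00
- desk lamp (44/33 per unit): all 33 → value 44, running total 91.00
- kettle (44/34 per unit): 19 of 34 → value 19×44/34 = 24.5882, running total 115.59
Total 115.59.

115.59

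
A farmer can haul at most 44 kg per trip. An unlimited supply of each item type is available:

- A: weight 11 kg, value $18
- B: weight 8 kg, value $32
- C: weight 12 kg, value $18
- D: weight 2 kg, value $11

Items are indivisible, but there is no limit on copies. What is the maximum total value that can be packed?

$242

Best value-per-unit is D at 11/2, and filling with it alone uses weight 22×2=44. No mix of the others beats 22×11 = 242.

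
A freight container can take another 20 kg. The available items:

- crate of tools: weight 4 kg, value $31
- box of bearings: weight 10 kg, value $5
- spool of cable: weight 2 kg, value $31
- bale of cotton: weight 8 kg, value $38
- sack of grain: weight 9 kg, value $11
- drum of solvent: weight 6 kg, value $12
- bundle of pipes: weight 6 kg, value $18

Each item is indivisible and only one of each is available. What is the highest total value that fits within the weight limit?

$118

Check high-value combinations within 20 kg:
- crate of tools+spool of cable+bale of cotton+bundle of pipes: weight 4+2+8+6=20, value 31+31+38+18=118
- crate of tools+spool of cable+bale of cotton+drum of solvent: weight 4+2+8+6=20, value 31+31+38+12=112
- crate of tools+spool of cable+bale of cotton: weight 4+2+8=14, value 31+31+38=100
- crate of tools+spool of cable+drum of solvent+bundle of pipes: weight 4+2+6+6=18, value 31+31+12+18=92
- spool of cable+bale of cotton+bundle of pipes: weight 2+8+6=16, value 31+38+18=87
Best: $118.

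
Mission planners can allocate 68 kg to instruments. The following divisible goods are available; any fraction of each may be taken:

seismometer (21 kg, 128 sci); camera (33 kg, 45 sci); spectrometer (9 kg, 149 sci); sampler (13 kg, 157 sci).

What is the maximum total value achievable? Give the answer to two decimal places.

Take in order of value per unit:
- spectrometer (149/9 per unit): all 9 → value 149, running total 149.00
- sampler (157/13 per unit): all 13 → value 157, running total 306.00
- seismometer (128/21 per unit): all 21 → value 128, running total 434.00
- camera (45/33 per unit): 25 of 33 → value 25×45/33 = 34.0909, running total 468.09
Total 468.09.

468.09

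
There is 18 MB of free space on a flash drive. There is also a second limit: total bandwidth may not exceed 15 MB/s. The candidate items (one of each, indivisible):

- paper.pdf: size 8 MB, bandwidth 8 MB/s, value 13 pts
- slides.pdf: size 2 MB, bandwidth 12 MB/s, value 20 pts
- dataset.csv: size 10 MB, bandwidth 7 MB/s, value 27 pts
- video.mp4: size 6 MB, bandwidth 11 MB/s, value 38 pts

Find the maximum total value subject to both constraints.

Feasible sets respecting both limits:
- paper.pdf+dataset.csv: size 18, bandwidth 15, value 40
- video.mp4: size 6, bandwidth 11, value 38
- dataset.csv: size 10, bandwidth 7, value 27
Best: 40 pts.

40 pts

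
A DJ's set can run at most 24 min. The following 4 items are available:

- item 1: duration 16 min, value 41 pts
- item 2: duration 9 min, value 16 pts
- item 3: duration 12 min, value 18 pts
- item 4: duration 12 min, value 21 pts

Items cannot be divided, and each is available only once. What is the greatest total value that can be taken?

Check high-value combinations within 24 min:
- item 1: duration 16, value 41
- item 3+item 4: duration 12+12=24, value 18+21=39
- item 2+item 4: duration 9+12=21, value 16+21=37
Best: 41 pts.

41 pts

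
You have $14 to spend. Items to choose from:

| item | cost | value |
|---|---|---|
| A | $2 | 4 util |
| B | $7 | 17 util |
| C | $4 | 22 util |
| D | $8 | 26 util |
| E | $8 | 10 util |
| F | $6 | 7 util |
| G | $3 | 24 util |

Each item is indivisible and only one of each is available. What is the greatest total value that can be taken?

63 util

Check high-value combinations within $14:
- B+C+G: cost 7+4+3=14, value 17+22+24=63
- A+D+G: cost 2+8+3=13, value 4+26+24=54
- C+F+G: cost 4+6+3=13, value 22+7+24=53
Best: 63 util.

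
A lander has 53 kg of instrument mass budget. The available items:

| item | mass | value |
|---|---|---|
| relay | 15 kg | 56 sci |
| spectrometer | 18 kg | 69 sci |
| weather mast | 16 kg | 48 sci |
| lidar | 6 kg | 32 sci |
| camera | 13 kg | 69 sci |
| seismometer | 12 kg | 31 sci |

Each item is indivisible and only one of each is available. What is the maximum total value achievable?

226 sci

Check high-value combinations within 53 kg:
- relay+spectrometer+lidar+camera: mass 15+18+6+13=52, value 56+69+32+69=226
- spectrometer+weather mast+lidar+camera: mass 18+16+6+13=53, value 69+48+32+69=218
- relay+weather mast+lidar+camera: mass 15+16+6+13=50, value 56+48+32+69=205
- spectrometer+lidar+camera+seismometer: mass 18+6+13+12=49, value 69+32+69+31=201
- relay+spectrometer+camera: mass 15+18+13=46, value 56+69+69=194
Best: 226 sci.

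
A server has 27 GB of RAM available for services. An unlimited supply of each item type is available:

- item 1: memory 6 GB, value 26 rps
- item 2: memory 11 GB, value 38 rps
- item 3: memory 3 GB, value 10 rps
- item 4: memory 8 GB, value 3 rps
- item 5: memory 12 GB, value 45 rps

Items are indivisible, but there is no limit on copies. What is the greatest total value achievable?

Best value-per-unit is item 1 at 26/6; filling with it alone gives 4×26 = 104.
Optimal mix: 4×item 1 + 1×item 3 → memory 27, value 114.

114 rps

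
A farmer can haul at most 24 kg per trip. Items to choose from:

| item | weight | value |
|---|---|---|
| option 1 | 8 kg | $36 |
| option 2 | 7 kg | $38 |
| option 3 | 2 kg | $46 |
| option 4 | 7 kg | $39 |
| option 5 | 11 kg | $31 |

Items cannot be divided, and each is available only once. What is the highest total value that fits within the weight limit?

This is a 0/1 knapsack; check combinations near the capacity.
- option 1+option 2+option 3+option 4: weight 8+7+2+7=24, value 36+38+46+39=159
- option 2+option 3+option 4: weight 7+2+7=16, value 38+46+39=123
- option 1+option 3+option 4: weight 8+2+7=17, value 36+46+39=121
- option 1+option 2+option 3: weight 8+7+2=17, value 36+38+46=120
Best: $159.

$159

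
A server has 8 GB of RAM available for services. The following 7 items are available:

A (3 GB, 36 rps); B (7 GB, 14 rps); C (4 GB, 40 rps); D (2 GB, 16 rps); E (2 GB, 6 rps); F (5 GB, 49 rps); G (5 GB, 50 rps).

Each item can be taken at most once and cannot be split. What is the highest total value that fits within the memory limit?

Check high-value combinations within 8 GB:
- A+G: memory 3+5=8, value 36+50=86
- A+F: memory 3+5=8, value 36+49=85
- A+C: memory 3+4=7, value 36+40=76
Best: 86 rps.

86 rps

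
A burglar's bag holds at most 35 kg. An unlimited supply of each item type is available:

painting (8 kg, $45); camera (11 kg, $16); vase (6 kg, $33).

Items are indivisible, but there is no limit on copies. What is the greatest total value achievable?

Best value-per-unit is painting at 45/8; filling with it alone gives 4×45 = 180.
Optimal mix: 2×painting + 3×vase → weight 34, value 189.

$189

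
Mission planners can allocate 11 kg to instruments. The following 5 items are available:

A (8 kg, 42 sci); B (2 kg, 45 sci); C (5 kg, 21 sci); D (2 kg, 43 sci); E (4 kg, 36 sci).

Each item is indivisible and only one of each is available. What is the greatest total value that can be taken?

Check high-value combinations within 11 kg:
- B+D+E: mass 2+2+4=8, value 45+43+36=124
- B+C+D: mass 2+5+2=9, value 45+21+43=109
- B+C+E: mass 2+5+4=11, value 45+21+36=102
- C+D+E: mass 5+2+4=11, value 21+43+36=100
- B+D: mass 2+2=4, value 45+43=88
Best: 124 sci.

124 sci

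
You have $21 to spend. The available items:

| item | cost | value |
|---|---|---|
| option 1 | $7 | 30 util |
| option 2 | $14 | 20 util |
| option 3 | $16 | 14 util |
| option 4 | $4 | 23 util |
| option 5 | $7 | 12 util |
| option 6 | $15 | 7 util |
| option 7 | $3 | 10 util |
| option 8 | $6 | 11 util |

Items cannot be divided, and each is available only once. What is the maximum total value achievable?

75 util

Check high-value combinations within $21:
- option 1+option 4+option 5+option 7: cost 7+4+7+3=21, value 30+23+12+10=75
- option 1+option 4+option 7+option 8: cost 7+4+3+6=20, value 30+23+10+11=74
- option 1+option 4+option 5: cost 7+4+7=18, value 30+23+12=65
Best: 75 util.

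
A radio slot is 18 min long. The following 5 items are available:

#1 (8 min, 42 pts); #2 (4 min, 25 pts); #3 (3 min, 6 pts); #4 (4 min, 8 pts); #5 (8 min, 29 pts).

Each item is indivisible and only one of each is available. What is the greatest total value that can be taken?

75 pts

Check high-value combinations within 18 min:
- #1+#2+#4: duration 8+4+4=16, value 42+25+8=75
- #1+#2+#3: duration 8+4+3=15, value 42+25+6=73
- #1+#5: duration 8+8=16, value 42+29=71
- #1+#2: duration 8+4=12, value 42+25=67
Best: 75 pts.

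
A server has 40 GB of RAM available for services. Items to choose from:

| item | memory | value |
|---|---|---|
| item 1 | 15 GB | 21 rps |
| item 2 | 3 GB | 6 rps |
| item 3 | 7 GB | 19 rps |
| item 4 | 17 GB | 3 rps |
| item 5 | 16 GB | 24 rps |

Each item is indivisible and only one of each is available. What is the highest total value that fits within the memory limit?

64 rps

Check high-value combinations within 40 GB:
- item 1+item 3+item 5: memory 15+7+16=38, value 21+19+24=64
- item 1+item 2+item 5: memory 15+3+16=34, value 21+6+24=51
- item 2+item 3+item 5: memory 3+7+16=26, value 6+19+24=49
Best: 64 rps.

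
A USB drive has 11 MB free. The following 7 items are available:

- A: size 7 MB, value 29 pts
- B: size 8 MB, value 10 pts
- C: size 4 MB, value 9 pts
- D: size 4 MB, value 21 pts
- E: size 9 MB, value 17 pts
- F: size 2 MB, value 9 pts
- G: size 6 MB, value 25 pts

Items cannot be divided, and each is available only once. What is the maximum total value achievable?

50 pts

Check high-value combinations within 11 MB:
- A+D: size 7+4=11, value 29+21=50
- D+G: size 4+6=10, value 21+25=46
- C+D+F: size 4+4+2=10, value 9+21+9=39
- A+F: size 7+2=9, value 29+9=38
Best: 50 pts.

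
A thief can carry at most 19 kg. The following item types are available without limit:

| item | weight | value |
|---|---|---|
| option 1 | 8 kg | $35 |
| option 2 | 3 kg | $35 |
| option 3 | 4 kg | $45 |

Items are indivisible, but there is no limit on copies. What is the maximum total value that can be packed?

$220

Best value-per-unit is option 2 at 35/3; filling with it alone gives 6×35 = 210.
Optimal mix: 5×option 2 + 1×option 3 → weight 19, value 220.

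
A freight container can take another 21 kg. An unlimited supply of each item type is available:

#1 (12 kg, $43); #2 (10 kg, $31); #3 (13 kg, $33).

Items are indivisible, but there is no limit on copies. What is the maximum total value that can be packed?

$62

Best value-per-unit is #1 at 43/12; filling with it alone gives 1×43 = 43.
Optimal mix: 2×#2 → weight 20, value 62.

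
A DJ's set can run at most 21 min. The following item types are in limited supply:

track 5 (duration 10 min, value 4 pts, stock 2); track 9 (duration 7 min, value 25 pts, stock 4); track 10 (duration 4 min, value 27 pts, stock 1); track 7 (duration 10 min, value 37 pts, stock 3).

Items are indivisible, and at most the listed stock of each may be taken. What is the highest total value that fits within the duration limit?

Top feasible selections:
- 1×track 9 + 1×track 10 + 1×track 7: duration 21, value 89
- 2×track 9 + 1×track 10: duration 18, value 77
- 3×track 9: duration 21, value 75
Best: 89 pts.

89 pts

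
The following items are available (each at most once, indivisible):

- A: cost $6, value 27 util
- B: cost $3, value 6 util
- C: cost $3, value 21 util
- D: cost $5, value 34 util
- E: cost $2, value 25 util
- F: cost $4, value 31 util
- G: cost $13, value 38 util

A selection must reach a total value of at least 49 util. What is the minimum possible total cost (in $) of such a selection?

6

Subsets with value ≥ 49, sorted by total cost:
- E+F: cost 6, value 56
- D+E: cost 7, value 59
Minimum cost: 6 $.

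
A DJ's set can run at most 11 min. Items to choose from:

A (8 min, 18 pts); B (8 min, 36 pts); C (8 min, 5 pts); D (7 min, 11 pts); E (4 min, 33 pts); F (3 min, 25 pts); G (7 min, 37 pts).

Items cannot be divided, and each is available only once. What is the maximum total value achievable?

Check high-value combinations within 11 min:
- E+G: duration 4+7=11, value 33+37=70
- F+G: duration 3+7=10, value 25+37=62
- B+F: duration 8+3=11, value 36+25=61
- E+F: duration 4+3=7, value 33+25=58
- D+E: duration 7+4=11, value 11+33=44
Best: 70 pts.

70 pts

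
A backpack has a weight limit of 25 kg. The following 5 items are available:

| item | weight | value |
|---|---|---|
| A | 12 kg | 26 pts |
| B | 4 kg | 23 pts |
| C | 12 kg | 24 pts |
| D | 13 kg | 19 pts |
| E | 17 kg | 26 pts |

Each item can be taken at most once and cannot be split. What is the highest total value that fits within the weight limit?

Check high-value combinations within 25 kg:
- A+C: weight 12+12=24, value 26+24=50
- A+B: weight 12+4=16, value 26+23=49
- B+E: weight 4+17=21, value 23+26=49
- B+C: weight 4+12=16, value 23+24=47
Best: 50 pts.

50 pts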